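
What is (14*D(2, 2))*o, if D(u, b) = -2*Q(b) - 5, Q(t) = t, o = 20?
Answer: -2520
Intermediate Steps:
D(u, b) = -5 - 2*b (D(u, b) = -2*b - 5 = -5 - 2*b)
(14*D(2, 2))*o = (14*(-5 - 2*2))*20 = (14*(-5 - 4))*20 = (14*(-9))*20 = -126*20 = -2520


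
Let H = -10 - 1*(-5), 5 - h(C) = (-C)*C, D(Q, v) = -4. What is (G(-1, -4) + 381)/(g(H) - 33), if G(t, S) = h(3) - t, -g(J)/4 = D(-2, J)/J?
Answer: -1980/181 ≈ -10.939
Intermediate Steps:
h(C) = 5 + C² (h(C) = 5 - (-C)*C = 5 - (-1)*C² = 5 + C²)
H = -5 (H = -10 + 5 = -5)
g(J) = 16/J (g(J) = -(-16)/J = 16/J)
G(t, S) = 14 - t (G(t, S) = (5 + 3²) - t = (5 + 9) - t = 14 - t)
(G(-1, -4) + 381)/(g(H) - 33) = ((14 - 1*(-1)) + 381)/(16/(-5) - 33) = ((14 + 1) + 381)/(16*(-⅕) - 33) = (15 + 381)/(-16/5 - 33) = 396/(-181/5) = 396*(-5/181) = -1980/181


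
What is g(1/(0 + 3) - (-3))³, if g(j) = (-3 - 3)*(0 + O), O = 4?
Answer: -13824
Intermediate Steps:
g(j) = -24 (g(j) = (-3 - 3)*(0 + 4) = -6*4 = -24)
g(1/(0 + 3) - (-3))³ = (-24)³ = -13824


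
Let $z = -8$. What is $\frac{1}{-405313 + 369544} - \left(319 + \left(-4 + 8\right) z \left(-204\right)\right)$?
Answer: $- \frac{244910344}{35769} \approx -6847.0$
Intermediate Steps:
$\frac{1}{-405313 + 369544} - \left(319 + \left(-4 + 8\right) z \left(-204\right)\right) = \frac{1}{-405313 + 369544} - \left(319 + \left(-4 + 8\right) \left(-8\right) \left(-204\right)\right) = \frac{1}{-35769} - \left(319 + 4 \left(-8\right) \left(-204\right)\right) = - \frac{1}{35769} - \left(319 - -6528\right) = - \frac{1}{35769} - \left(319 + 6528\right) = - \frac{1}{35769} - 6847 = - \frac{244910344}{35769}$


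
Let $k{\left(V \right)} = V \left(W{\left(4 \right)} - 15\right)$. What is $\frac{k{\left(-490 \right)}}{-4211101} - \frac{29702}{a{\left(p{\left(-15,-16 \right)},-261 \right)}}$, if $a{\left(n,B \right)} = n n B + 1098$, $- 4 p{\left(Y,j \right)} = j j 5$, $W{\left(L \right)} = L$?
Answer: $- \frac{9485627939}{56271472988751} \approx -0.00016857$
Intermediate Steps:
$p{\left(Y,j \right)} = - \frac{5 j^{2}}{4}$ ($p{\left(Y,j \right)} = - \frac{j j 5}{4} = - \frac{j^{2} \cdot 5}{4} = - \frac{5 j^{2}}{4}$)
$k{\left(V \right)} = - 11 V$ ($k{\left(V \right)} = V \left(4 - 15\right) = V \left(-11\right) = - 11 V$)
$a{\left(n,B \right)} = 1098 + B n^{2}$ ($a{\left(n,B \right)} = n^{2} B + 1098 = B n^{2} + 1098 = 1098 + B n^{2}$)
$\frac{k{\left(-490 \right)}}{-4211101} - \frac{29702}{a{\left(p{\left(-15,-16 \right)},-261 \right)}} = \frac{\left(-11\right) \left(-490\right)}{-4211101} - \frac{29702}{1098 - 261 \left(- \frac{5 \left(-16\right)^{2}}{4}\right)^{2}} = 5390 \left(- \frac{1}{4211101}\right) - \frac{29702}{1098 - 261 \left(\left(- \frac{5}{4}\right) 256\right)^{2}} = - \frac{5390}{4211101} - \frac{29702}{1098 - 261 \left(-320\right)^{2}} = - \frac{5390}{4211101} - \frac{29702}{1098 - 26726400} = - \frac{5390}{4211101} - \frac{29702}{-26725302} = - \frac{5390}{4211101} - - \frac{14851}{13362651} = - \frac{5390}{4211101} + \frac{14851}{13362651} = - \frac{9485627939}{56271472988751}$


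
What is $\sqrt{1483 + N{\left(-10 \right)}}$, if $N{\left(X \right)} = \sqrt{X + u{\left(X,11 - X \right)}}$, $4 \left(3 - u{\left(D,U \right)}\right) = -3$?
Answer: $\frac{\sqrt{5932 + 10 i}}{2} \approx 38.51 + 0.032459 i$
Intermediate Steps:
$u{\left(D,U \right)} = \frac{15}{4}$ ($u{\left(D,U \right)} = 3 - - \frac{3}{4} = 3 + \frac{3}{4} = \frac{15}{4}$)
$N{\left(X \right)} = \sqrt{\frac{15}{4} + X}$ ($N{\left(X \right)} = \sqrt{X + \frac{15}{4}} = \sqrt{\frac{15}{4} + X}$)
$\sqrt{1483 + N{\left(-10 \right)}} = \sqrt{1483 + \frac{\sqrt{15 + 4 \left(-10\right)}}{2}} = \sqrt{1483 + \frac{\sqrt{15 - 40}}{2}} = \sqrt{1483 + \frac{\sqrt{-25}}{2}} = \sqrt{1483 + \frac{5 i}{2}}$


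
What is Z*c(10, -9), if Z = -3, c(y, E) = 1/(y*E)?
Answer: 1/30 ≈ 0.033333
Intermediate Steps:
c(y, E) = 1/(E*y)
Z*c(10, -9) = -3/((-9)*10) = -(-1)/(3*10) = -3*(-1/90) = 1/30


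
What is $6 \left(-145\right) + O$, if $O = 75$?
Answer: $-795$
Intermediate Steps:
$6 \left(-145\right) + O = 6 \left(-145\right) + 75 = -870 + 75 = -795$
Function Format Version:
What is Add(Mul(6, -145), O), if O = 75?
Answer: -795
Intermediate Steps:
Add(Mul(6, -145), O) = Add(Mul(6, -145), 75) = Add(-870, 75) = -795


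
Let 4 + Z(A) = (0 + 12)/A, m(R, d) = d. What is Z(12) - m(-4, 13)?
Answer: -16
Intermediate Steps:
Z(A) = -4 + 12/A (Z(A) = -4 + (0 + 12)/A = -4 + 12/A)
Z(12) - m(-4, 13) = (-4 + 12/12) - 1*13 = (-4 + 12*(1/12)) - 13 = (-4 + 1) - 13 = -3 - 13 = -16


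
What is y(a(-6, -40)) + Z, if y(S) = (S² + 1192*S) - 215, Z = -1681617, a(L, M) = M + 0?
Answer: -1727912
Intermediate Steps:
a(L, M) = M
y(S) = -215 + S² + 1192*S
y(a(-6, -40)) + Z = (-215 + (-40)² + 1192*(-40)) - 1681617 = (-215 + 1600 - 47680) - 1681617 = -46295 - 1681617 = -1727912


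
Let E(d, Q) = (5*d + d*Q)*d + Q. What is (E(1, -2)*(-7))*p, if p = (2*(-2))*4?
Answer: 112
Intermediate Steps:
E(d, Q) = Q + d*(5*d + Q*d) (E(d, Q) = (5*d + Q*d)*d + Q = d*(5*d + Q*d) + Q = Q + d*(5*d + Q*d))
p = -16 (p = -4*4 = -16)
(E(1, -2)*(-7))*p = ((-2 + 5*1² - 2*1²)*(-7))*(-16) = ((-2 + 5*1 - 2*1)*(-7))*(-16) = ((-2 + 5 - 2)*(-7))*(-16) = (1*(-7))*(-16) = -7*(-16) = 112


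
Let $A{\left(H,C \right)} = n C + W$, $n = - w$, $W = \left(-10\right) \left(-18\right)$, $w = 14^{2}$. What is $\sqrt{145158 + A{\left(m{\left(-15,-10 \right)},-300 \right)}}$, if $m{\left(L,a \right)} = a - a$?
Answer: $3 \sqrt{22682} \approx 451.82$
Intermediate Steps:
$w = 196$
$W = 180$
$m{\left(L,a \right)} = 0$
$n = -196$ ($n = \left(-1\right) 196 = -196$)
$A{\left(H,C \right)} = 180 - 196 C$ ($A{\left(H,C \right)} = - 196 C + 180 = 180 - 196 C$)
$\sqrt{145158 + A{\left(m{\left(-15,-10 \right)},-300 \right)}} = \sqrt{145158 + \left(180 - -58800\right)} = \sqrt{145158 + \left(180 + 58800\right)} = \sqrt{145158 + 58980} = \sqrt{204138} = 3 \sqrt{22682}$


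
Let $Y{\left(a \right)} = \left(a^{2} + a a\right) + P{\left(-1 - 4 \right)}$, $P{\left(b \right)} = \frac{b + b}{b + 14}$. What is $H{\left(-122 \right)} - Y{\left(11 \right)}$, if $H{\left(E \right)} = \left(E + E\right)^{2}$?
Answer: $\frac{533656}{9} \approx 59295.0$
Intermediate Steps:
$H{\left(E \right)} = 4 E^{2}$ ($H{\left(E \right)} = \left(2 E\right)^{2} = 4 E^{2}$)
$P{\left(b \right)} = \frac{2 b}{14 + b}$
$Y{\left(a \right)} = - \frac{10}{9} + 2 a^{2}$ ($Y{\left(a \right)} = \left(a^{2} + a a\right) + \frac{2 \left(-1 - 4\right)}{14 - 5} = \left(a^{2} + a^{2}\right) + \frac{2 \left(-1 - 4\right)}{14 - 5} = 2 a^{2} + 2 \left(-5\right) \frac{1}{14 - 5} = 2 a^{2} + 2 \left(-5\right) \frac{1}{9} = 2 a^{2} - \frac{10}{9} = - \frac{10}{9} + 2 a^{2}$)
$H{\left(-122 \right)} - Y{\left(11 \right)} = 4 \left(-122\right)^{2} - \left(- \frac{10}{9} + 2 \cdot 11^{2}\right) = 4 \cdot 14884 - \left(- \frac{10}{9} + 2 \cdot 121\right) = 59536 - \left(- \frac{10}{9} + 242\right) = 59536 - \frac{2168}{9} = \frac{533656}{9}$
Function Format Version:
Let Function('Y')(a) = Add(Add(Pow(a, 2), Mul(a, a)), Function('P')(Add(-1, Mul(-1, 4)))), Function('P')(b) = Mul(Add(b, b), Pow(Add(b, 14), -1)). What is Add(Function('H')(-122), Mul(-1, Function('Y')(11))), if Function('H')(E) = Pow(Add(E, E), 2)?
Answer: Rational(533656, 9) ≈ 59295.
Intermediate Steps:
Function('H')(E) = Mul(4, Pow(E, 2)) (Function('H')(E) = Pow(Mul(2, E), 2) = Mul(4, Pow(E, 2)))
Function('P')(b) = Mul(2, b, Pow(Add(14, b), -1)) (Function('P')(b) = Mul(Mul(2, b), Pow(Add(14, b), -1)) = Mul(2, b, Pow(Add(14, b), -1)))
Function('Y')(a) = Add(Rational(-10, 9), Mul(2, Pow(a, 2))) (Function('Y')(a) = Add(Add(Pow(a, 2), Mul(a, a)), Mul(2, Add(-1, Mul(-1, 4)), Pow(Add(14, Add(-1, Mul(-1, 4))), -1))) = Add(Add(Pow(a, 2), Pow(a, 2)), Mul(2, Add(-1, -4), Pow(Add(14, Add(-1, -4)), -1))) = Add(Mul(2, Pow(a, 2)), Mul(2, -5, Pow(Add(14, -5), -1))) = Add(Mul(2, Pow(a, 2)), Mul(2, -5, Pow(9, -1))) = Add(Mul(2, Pow(a, 2)), Mul(2, -5, Rational(1, 9))) = Add(Mul(2, Pow(a, 2)), Rational(-10, 9)) = Add(Rational(-10, 9), Mul(2, Pow(a, 2))))
Add(Function('H')(-122), Mul(-1, Function('Y')(11))) = Add(Mul(4, Pow(-122, 2)), Mul(-1, Add(Rational(-10, 9), Mul(2, Pow(11, 2))))) = Add(Mul(4, 14884), Mul(-1, Add(Rational(-10, 9), Mul(2, 121)))) = Add(59536, Mul(-1, Add(Rational(-10, 9), 242))) = Add(59536, Mul(-1, Rational(2168, 9))) = Add(59536, Rational(-2168, 9)) = Rational(533656, 9)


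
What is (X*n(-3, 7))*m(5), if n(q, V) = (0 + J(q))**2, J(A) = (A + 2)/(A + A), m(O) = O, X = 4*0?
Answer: 0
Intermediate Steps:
X = 0
J(A) = (2 + A)/(2*A) (J(A) = (2 + A)/((2*A)) = (2 + A)*(1/(2*A)) = (2 + A)/(2*A))
n(q, V) = (2 + q)**2/(4*q**2) (n(q, V) = (0 + (2 + q)/(2*q))**2 = ((2 + q)/(2*q))**2 = (2 + q)**2/(4*q**2))
(X*n(-3, 7))*m(5) = (0*((1/4)*(2 - 3)**2/(-3)**2))*5 = (0*((1/4)*(1/9)*(-1)**2))*5 = (0*((1/4)*(1/9)*1))*5 = (0*(1/36))*5 = 0*5 = 0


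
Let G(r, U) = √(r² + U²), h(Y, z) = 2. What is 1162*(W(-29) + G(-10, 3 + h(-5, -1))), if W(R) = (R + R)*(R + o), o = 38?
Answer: -606564 + 5810*√5 ≈ -5.9357e+5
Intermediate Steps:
W(R) = 2*R*(38 + R) (W(R) = (R + R)*(R + 38) = (2*R)*(38 + R) = 2*R*(38 + R))
G(r, U) = √(U² + r²)
1162*(W(-29) + G(-10, 3 + h(-5, -1))) = 1162*(2*(-29)*(38 - 29) + √((3 + 2)² + (-10)²)) = 1162*(2*(-29)*9 + √(5² + 100)) = 1162*(-522 + √(25 + 100)) = 1162*(-522 + √125) = 1162*(-522 + 5*√5) = -606564 + 5810*√5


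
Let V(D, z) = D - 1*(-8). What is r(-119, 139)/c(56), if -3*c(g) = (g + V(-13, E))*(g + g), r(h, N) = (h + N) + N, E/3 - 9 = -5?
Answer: -159/1904 ≈ -0.083508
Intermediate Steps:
E = 12 (E = 27 + 3*(-5) = 27 - 15 = 12)
V(D, z) = 8 + D (V(D, z) = D + 8 = 8 + D)
r(h, N) = h + 2*N (r(h, N) = (N + h) + N = h + 2*N)
c(g) = -2*g*(-5 + g)/3 (c(g) = -(g + (8 - 13))*(g + g)/3 = -(g - 5)*2*g/3 = -(-5 + g)*2*g/3 = -2*g*(-5 + g)/3)
r(-119, 139)/c(56) = (-119 + 2*139)/(((2/3)*56*(5 - 1*56))) = (-119 + 278)/(((2/3)*56*(5 - 56))) = 159/(((2/3)*56*(-51))) = 159/(-1904) = 159*(-1/1904) = -159/1904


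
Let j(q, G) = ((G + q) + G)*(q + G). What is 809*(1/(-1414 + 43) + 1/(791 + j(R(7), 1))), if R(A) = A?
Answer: 410972/1183173 ≈ 0.34735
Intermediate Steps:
j(q, G) = (G + q)*(q + 2*G) (j(q, G) = (q + 2*G)*(G + q) = (G + q)*(q + 2*G))
809*(1/(-1414 + 43) + 1/(791 + j(R(7), 1))) = 809*(1/(-1414 + 43) + 1/(791 + (7² + 2*1² + 3*1*7))) = 809*(1/(-1371) + 1/(791 + (49 + 2*1 + 21))) = 809*(-1/1371 + 1/(791 + (49 + 2 + 21))) = 809*(-1/1371 + 1/(791 + 72)) = 809*(-1/1371 + 1/863) = 809*(508/1183173) = 410972/1183173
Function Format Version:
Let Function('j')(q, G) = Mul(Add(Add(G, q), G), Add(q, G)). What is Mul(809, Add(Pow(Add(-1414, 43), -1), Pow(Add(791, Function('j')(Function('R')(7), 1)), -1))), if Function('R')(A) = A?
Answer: Rational(410972, 1183173) ≈ 0.34735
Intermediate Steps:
Function('j')(q, G) = Mul(Add(G, q), Add(q, Mul(2, G))) (Function('j')(q, G) = Mul(Add(q, Mul(2, G)), Add(G, q)) = Mul(Add(G, q), Add(q, Mul(2, G))))
Mul(809, Add(Pow(Add(-1414, 43), -1), Pow(Add(791, Function('j')(Function('R')(7), 1)), -1))) = Mul(809, Add(Pow(Add(-1414, 43), -1), Pow(Add(791, Add(Pow(7, 2), Mul(2, Pow(1, 2)), Mul(3, 1, 7))), -1))) = Mul(809, Add(Pow(-1371, -1), Pow(Add(791, Add(49, Mul(2, 1), 21)), -1))) = Mul(809, Add(Rational(-1, 1371), Pow(Add(791, Add(49, 2, 21)), -1))) = Mul(809, Add(Rational(-1, 1371), Pow(Add(791, 72), -1))) = Mul(809, Add(Rational(-1, 1371), Pow(863, -1))) = Mul(809, Add(Rational(-1, 1371), Rational(1, 863))) = Mul(809, Rational(508, 1183173)) = Rational(410972, 1183173)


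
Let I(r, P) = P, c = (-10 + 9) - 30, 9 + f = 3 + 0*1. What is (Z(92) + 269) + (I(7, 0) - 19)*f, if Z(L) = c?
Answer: 352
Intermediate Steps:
f = -6 (f = -9 + (3 + 0*1) = -9 + (3 + 0) = -9 + 3 = -6)
c = -31 (c = -1 - 30 = -31)
Z(L) = -31
(Z(92) + 269) + (I(7, 0) - 19)*f = (-31 + 269) + (0 - 19)*(-6) = 238 - 19*(-6) = 238 + 114 = 352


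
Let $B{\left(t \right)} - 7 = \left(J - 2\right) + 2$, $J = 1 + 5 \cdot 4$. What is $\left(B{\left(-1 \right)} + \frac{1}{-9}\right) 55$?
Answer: $\frac{13805}{9} \approx 1533.9$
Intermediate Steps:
$J = 21$ ($J = 1 + 20 = 21$)
$B{\left(t \right)} = 28$ ($B{\left(t \right)} = 7 + \left(\left(21 - 2\right) + 2\right) = 7 + \left(19 + 2\right) = 7 + 21 = 28$)
$\left(B{\left(-1 \right)} + \frac{1}{-9}\right) 55 = \left(28 + \frac{1}{-9}\right) 55 = \left(28 - \frac{1}{9}\right) 55 = \frac{251}{9} \cdot 55 = \frac{13805}{9}$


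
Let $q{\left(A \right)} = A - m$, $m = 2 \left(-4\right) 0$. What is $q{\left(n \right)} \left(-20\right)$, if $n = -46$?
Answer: $920$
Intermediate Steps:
$m = 0$ ($m = \left(-8\right) 0 = 0$)
$q{\left(A \right)} = A$ ($q{\left(A \right)} = A - 0 = A + 0 = A$)
$q{\left(n \right)} \left(-20\right) = \left(-46\right) \left(-20\right) = 920$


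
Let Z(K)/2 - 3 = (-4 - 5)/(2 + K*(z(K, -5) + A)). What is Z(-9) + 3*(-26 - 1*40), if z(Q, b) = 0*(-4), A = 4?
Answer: -3255/17 ≈ -191.47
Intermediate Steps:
z(Q, b) = 0
Z(K) = 6 - 18/(2 + 4*K) (Z(K) = 6 + 2*((-4 - 5)/(2 + K*(0 + 4))) = 6 + 2*(-9/(2 + K*4)) = 6 + 2*(-9/(2 + 4*K)) = 6 - 18/(2 + 4*K))
Z(-9) + 3*(-26 - 1*40) = 3*(-1 + 4*(-9))/(1 + 2*(-9)) + 3*(-26 - 1*40) = 3*(-1 - 36)/(1 - 18) + 3*(-26 - 40) = 3*(-37)/(-17) + 3*(-66) = 3*(-1/17)*(-37) - 198 = 111/17 - 198 = -3255/17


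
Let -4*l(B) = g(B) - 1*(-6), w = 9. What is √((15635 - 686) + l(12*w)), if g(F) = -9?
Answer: √59799/2 ≈ 122.27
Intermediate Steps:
l(B) = ¾ (l(B) = -(-9 - 1*(-6))/4 = -(-9 + 6)/4 = -¼*(-3) = ¾)
√((15635 - 686) + l(12*w)) = √((15635 - 686) + ¾) = √(14949 + ¾) = √(59799/4) = √59799/2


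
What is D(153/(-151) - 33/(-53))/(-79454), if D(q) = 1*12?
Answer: -6/39727 ≈ -0.00015103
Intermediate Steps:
D(q) = 12
D(153/(-151) - 33/(-53))/(-79454) = 12/(-79454) = 12*(-1/79454) = -6/39727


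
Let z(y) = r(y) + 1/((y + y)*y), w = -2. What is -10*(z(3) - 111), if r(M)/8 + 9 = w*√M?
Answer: 16465/9 + 160*√3 ≈ 2106.6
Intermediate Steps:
r(M) = -72 - 16*√M (r(M) = -72 + 8*(-2*√M) = -72 - 16*√M)
z(y) = -72 + 1/(2*y²) - 16*√y (z(y) = (-72 - 16*√y) + 1/((y + y)*y) = (-72 - 16*√y) + 1/(((2*y))*y) = (-72 - 16*√y) + (1/(2*y))/y = (-72 - 16*√y) + 1/(2*y²) = -72 + 1/(2*y²) - 16*√y)
-10*(z(3) - 111) = -10*((-72 + (½)/3² - 16*√3) - 111) = -10*((-72 + (½)*(⅑) - 16*√3) - 111) = -10*((-72 + 1/18 - 16*√3) - 111) = -10*((-1295/18 - 16*√3) - 111) = -10*(-3293/18 - 16*√3) = 16465/9 + 160*√3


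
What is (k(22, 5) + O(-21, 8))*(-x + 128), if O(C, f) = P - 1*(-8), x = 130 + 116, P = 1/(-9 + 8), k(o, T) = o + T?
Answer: -4012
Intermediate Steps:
k(o, T) = T + o
P = -1 (P = 1/(-1) = -1)
x = 246
O(C, f) = 7 (O(C, f) = -1 - 1*(-8) = -1 + 8 = 7)
(k(22, 5) + O(-21, 8))*(-x + 128) = ((5 + 22) + 7)*(-1*246 + 128) = (27 + 7)*(-246 + 128) = 34*(-118) = -4012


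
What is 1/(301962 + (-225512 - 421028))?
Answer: -1/344578 ≈ -2.9021e-6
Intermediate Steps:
1/(301962 + (-225512 - 421028)) = 1/(301962 - 646540) = 1/(-344578) = -1/344578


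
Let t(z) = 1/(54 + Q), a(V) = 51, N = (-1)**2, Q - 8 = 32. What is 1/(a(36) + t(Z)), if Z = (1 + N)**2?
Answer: 94/4795 ≈ 0.019604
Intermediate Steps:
Q = 40 (Q = 8 + 32 = 40)
N = 1
Z = 4 (Z = (1 + 1)**2 = 2**2 = 4)
t(z) = 1/94 (t(z) = 1/(54 + 40) = 1/94)
1/(a(36) + t(Z)) = 1/(51 + 1/94) = 1/(4795/94) = 94/4795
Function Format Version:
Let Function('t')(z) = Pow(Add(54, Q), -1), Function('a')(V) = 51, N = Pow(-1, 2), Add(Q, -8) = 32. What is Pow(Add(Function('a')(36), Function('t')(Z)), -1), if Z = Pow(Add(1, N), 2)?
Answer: Rational(94, 4795) ≈ 0.019604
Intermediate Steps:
Q = 40 (Q = Add(8, 32) = 40)
N = 1
Z = 4 (Z = Pow(Add(1, 1), 2) = Pow(2, 2) = 4)
Function('t')(z) = Rational(1, 94) (Function('t')(z) = Pow(Add(54, 40), -1) = Pow(94, -1) = Rational(1, 94))
Pow(Add(Function('a')(36), Function('t')(Z)), -1) = Pow(Add(51, Rational(1, 94)), -1) = Pow(Rational(4795, 94), -1) = Rational(94, 4795)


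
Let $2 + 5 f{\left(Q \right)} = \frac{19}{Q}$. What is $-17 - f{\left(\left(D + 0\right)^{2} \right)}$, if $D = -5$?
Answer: $- \frac{2094}{125} \approx -16.752$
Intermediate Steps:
$f{\left(Q \right)} = - \frac{2}{5} + \frac{19}{5 Q}$ ($f{\left(Q \right)} = - \frac{2}{5} + \frac{19 \frac{1}{Q}}{5} = - \frac{2}{5} + \frac{19}{5 Q}$)
$-17 - f{\left(\left(D + 0\right)^{2} \right)} = -17 - \frac{19 - 2 \left(-5 + 0\right)^{2}}{5 \left(-5 + 0\right)^{2}} = -17 - \frac{19 - 2 \left(-5\right)^{2}}{5 \left(-5\right)^{2}} = -17 - \frac{19 - 50}{5 \cdot 25} = -17 - \frac{1}{5} \cdot \frac{1}{25} \left(19 - 50\right) = -17 - \frac{1}{5} \cdot \frac{1}{25} \left(-31\right) = -17 - - \frac{31}{125} = -17 + \frac{31}{125} = - \frac{2094}{125}$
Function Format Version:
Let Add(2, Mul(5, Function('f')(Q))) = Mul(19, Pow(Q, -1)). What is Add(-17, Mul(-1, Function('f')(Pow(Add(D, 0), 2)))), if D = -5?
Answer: Rational(-2094, 125) ≈ -16.752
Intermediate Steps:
Function('f')(Q) = Add(Rational(-2, 5), Mul(Rational(19, 5), Pow(Q, -1))) (Function('f')(Q) = Add(Rational(-2, 5), Mul(Rational(1, 5), Mul(19, Pow(Q, -1)))) = Add(Rational(-2, 5), Mul(Rational(19, 5), Pow(Q, -1))))
Add(-17, Mul(-1, Function('f')(Pow(Add(D, 0), 2)))) = Add(-17, Mul(-1, Mul(Rational(1, 5), Pow(Pow(Add(-5, 0), 2), -1), Add(19, Mul(-2, Pow(Add(-5, 0), 2)))))) = Add(-17, Mul(-1, Mul(Rational(1, 5), Pow(Pow(-5, 2), -1), Add(19, Mul(-2, Pow(-5, 2)))))) = Add(-17, Mul(-1, Mul(Rational(1, 5), Pow(25, -1), Add(19, Mul(-2, 25))))) = Add(-17, Mul(-1, Mul(Rational(1, 5), Rational(1, 25), Add(19, -50)))) = Add(-17, Mul(-1, Mul(Rational(1, 5), Rational(1, 25), -31))) = Add(-17, Mul(-1, Rational(-31, 125))) = Add(-17, Rational(31, 125)) = Rational(-2094, 125)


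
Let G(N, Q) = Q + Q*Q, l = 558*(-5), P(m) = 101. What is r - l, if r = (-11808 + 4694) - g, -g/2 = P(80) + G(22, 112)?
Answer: 21190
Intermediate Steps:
l = -2790
G(N, Q) = Q + Q²
g = -25514 (g = -2*(101 + 112*(1 + 112)) = -2*(101 + 112*113) = -2*(101 + 12656) = -2*12757 = -25514)
r = 18400 (r = (-11808 + 4694) - 1*(-25514) = -7114 + 25514 = 18400)
r - l = 18400 - 1*(-2790) = 18400 + 2790 = 21190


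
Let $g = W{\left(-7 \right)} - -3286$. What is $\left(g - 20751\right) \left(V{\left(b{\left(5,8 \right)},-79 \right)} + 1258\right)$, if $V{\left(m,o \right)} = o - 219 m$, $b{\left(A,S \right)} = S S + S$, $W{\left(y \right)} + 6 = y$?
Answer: $254986542$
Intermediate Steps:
$W{\left(y \right)} = -6 + y$
$b{\left(A,S \right)} = S + S^{2}$ ($b{\left(A,S \right)} = S^{2} + S = S + S^{2}$)
$g = 3273$ ($g = \left(-6 - 7\right) - -3286 = -13 + 3286 = 3273$)
$\left(g - 20751\right) \left(V{\left(b{\left(5,8 \right)},-79 \right)} + 1258\right) = \left(3273 - 20751\right) \left(\left(-79 - 219 \cdot 8 \left(1 + 8\right)\right) + 1258\right) = - 17478 \left(\left(-79 - 219 \cdot 8 \cdot 9\right) + 1258\right) = - 17478 \left(\left(-79 - 15768\right) + 1258\right) = - 17478 \left(-15847 + 1258\right) = \left(-17478\right) \left(-14589\right) = 254986542$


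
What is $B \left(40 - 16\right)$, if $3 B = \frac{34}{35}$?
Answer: $\frac{272}{35} \approx 7.7714$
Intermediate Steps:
$B = \frac{34}{105}$ ($B = \frac{34 \cdot \frac{1}{35}}{3} = \frac{1}{3} \cdot \frac{34}{35} = \frac{34}{105} \approx 0.32381$)
$B \left(40 - 16\right) = \frac{34 \left(40 - 16\right)}{105} = \frac{34}{105} \cdot 24 = \frac{272}{35}$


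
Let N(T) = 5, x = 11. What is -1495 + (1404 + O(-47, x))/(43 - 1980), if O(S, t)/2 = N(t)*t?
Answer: -2897329/1937 ≈ -1495.8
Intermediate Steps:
O(S, t) = 10*t (O(S, t) = 2*(5*t) = 10*t)
-1495 + (1404 + O(-47, x))/(43 - 1980) = -1495 + (1404 + 10*11)/(43 - 1980) = -1495 + (1404 + 110)/(-1937) = -1495 + 1514*(-1/1937) = -1495 - 1514/1937 = -2897329/1937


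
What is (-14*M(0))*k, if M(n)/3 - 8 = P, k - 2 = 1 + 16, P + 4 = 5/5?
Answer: -3990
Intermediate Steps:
P = -3 (P = -4 + 5/5 = -4 + 5*(⅕) = -4 + 1 = -3)
k = 19 (k = 2 + (1 + 16) = 2 + 17 = 19)
M(n) = 15 (M(n) = 24 + 3*(-3) = 24 - 9 = 15)
(-14*M(0))*k = -14*15*19 = -210*19 = -3990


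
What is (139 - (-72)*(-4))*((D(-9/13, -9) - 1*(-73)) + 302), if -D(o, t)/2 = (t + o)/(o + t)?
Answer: -55577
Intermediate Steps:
D(o, t) = -2 (D(o, t) = -2*(t + o)/(o + t) = -2*(o + t)/(o + t) = -2*1 = -2)
(139 - (-72)*(-4))*((D(-9/13, -9) - 1*(-73)) + 302) = (139 - (-72)*(-4))*((-2 - 1*(-73)) + 302) = (139 - 1*288)*((-2 + 73) + 302) = (139 - 288)*(71 + 302) = -149*373 = -55577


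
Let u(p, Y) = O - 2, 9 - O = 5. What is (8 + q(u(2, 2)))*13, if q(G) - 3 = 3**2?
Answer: 260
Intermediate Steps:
O = 4 (O = 9 - 1*5 = 9 - 5 = 4)
u(p, Y) = 2 (u(p, Y) = 4 - 2 = 2)
q(G) = 12 (q(G) = 3 + 3**2 = 3 + 9 = 12)
(8 + q(u(2, 2)))*13 = (8 + 12)*13 = 20*13 = 260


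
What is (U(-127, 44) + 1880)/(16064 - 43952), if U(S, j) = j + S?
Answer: -599/9296 ≈ -0.064436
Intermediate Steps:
U(S, j) = S + j
(U(-127, 44) + 1880)/(16064 - 43952) = ((-127 + 44) + 1880)/(16064 - 43952) = (-83 + 1880)/(-27888) = 1797*(-1/27888) = -599/9296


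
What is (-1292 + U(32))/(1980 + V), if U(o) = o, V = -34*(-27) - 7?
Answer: -180/413 ≈ -0.43584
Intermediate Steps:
V = 911 (V = 918 - 7 = 911)
(-1292 + U(32))/(1980 + V) = (-1292 + 32)/(1980 + 911) = -1260/2891 = -1260*1/2891 = -180/413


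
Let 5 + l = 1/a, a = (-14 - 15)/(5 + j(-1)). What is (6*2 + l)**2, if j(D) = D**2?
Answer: 38809/841 ≈ 46.146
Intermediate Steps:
a = -29/6 (a = (-14 - 15)/(5 + (-1)**2) = -29/(5 + 1) = -29/6 ≈ -4.8333)
l = -151/29 (l = -5 + 1/(-29/6) = -5 - 6/29 = -151/29 ≈ -5.2069)
(6*2 + l)**2 = (6*2 - 151/29)**2 = (12 - 151/29)**2 = (197/29)**2 = 38809/841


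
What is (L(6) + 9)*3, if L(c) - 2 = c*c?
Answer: 141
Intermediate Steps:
L(c) = 2 + c² (L(c) = 2 + c*c = 2 + c²)
(L(6) + 9)*3 = ((2 + 6²) + 9)*3 = ((2 + 36) + 9)*3 = (38 + 9)*3 = 47*3 = 141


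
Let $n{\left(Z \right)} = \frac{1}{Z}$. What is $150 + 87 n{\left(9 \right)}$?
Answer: $\frac{479}{3} \approx 159.67$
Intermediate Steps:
$150 + 87 n{\left(9 \right)} = 150 + \frac{87}{9} = 150 + 87 \cdot \frac{1}{9} = 150 + \frac{29}{3} = \frac{479}{3}$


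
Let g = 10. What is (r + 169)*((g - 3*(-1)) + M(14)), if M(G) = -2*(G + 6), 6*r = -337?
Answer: -6093/2 ≈ -3046.5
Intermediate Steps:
r = -337/6 (r = (1/6)*(-337) = -337/6 ≈ -56.167)
M(G) = -12 - 2*G (M(G) = -2*(6 + G) = -12 - 2*G)
(r + 169)*((g - 3*(-1)) + M(14)) = (-337/6 + 169)*((10 - 3*(-1)) + (-12 - 2*14)) = 677*((10 + 3) + (-12 - 28))/6 = 677*(13 - 40)/6 = (677/6)*(-27) = -6093/2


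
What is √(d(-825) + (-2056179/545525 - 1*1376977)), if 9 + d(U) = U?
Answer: I*√16401370643038234/109105 ≈ 1173.8*I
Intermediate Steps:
d(U) = -9 + U
√(d(-825) + (-2056179/545525 - 1*1376977)) = √((-9 - 825) + (-2056179/545525 - 1*1376977)) = √(-834 + (-2056179*1/545525 - 1376977)) = √(-834 + (-2056179/545525 - 1376977)) = √(-834 - 751177434104/545525) = √(-751632401954/545525) = I*√16401370643038234/109105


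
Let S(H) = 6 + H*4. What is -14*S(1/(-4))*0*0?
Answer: 0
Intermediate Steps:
S(H) = 6 + 4*H
-14*S(1/(-4))*0*0 = -14*(6 + 4/(-4))*0*0 = -14*(6 + 4*(-¼))*0*0 = -14*(6 - 1)*0*0 = -14*5*0*0 = -0*0 = -14*0 = 0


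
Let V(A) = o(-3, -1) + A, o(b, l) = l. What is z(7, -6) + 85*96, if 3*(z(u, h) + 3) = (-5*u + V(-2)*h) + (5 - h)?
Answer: 8155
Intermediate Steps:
V(A) = -1 + A
z(u, h) = -4/3 - 5*u/3 - 4*h/3 (z(u, h) = -3 + ((-5*u + (-1 - 2)*h) + (5 - h))/3 = -3 + ((-5*u - 3*h) + (5 - h))/3 = -3 + (5 - 5*u - 4*h)/3 = -3 + (5/3 - 5*u/3 - 4*h/3) = -4/3 - 5*u/3 - 4*h/3)
z(7, -6) + 85*96 = (-4/3 - 5/3*7 - 4/3*(-6)) + 85*96 = (-4/3 - 35/3 + 8) + 8160 = -5 + 8160 = 8155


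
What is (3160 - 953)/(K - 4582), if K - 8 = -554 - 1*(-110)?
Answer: -2207/5018 ≈ -0.43982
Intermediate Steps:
K = -436 (K = 8 + (-554 - 1*(-110)) = 8 + (-554 + 110) = 8 - 444 = -436)
(3160 - 953)/(K - 4582) = (3160 - 953)/(-436 - 4582) = 2207/(-5018) = 2207*(-1/5018) = -2207/5018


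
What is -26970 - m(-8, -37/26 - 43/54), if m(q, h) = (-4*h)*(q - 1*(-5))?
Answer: -3152374/117 ≈ -26943.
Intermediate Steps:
m(q, h) = -4*h*(5 + q) (m(q, h) = (-4*h)*(q + 5) = (-4*h)*(5 + q) = -4*h*(5 + q))
-26970 - m(-8, -37/26 - 43/54) = -26970 - (-4)*(-37/26 - 43/54)*(5 - 8) = -26970 - (-4)*(-37*1/26 - 43*1/54)*(-3) = -26970 - (-4)*(-37/26 - 43/54)*(-3) = -26970 - (-4)*(-779)*(-3)/351 = -26970 - 1*(-3116/117) = -26970 + 3116/117 = -3152374/117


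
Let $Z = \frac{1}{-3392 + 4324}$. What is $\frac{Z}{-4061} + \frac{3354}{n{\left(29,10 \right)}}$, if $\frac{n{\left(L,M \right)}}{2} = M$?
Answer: $\frac{3173598397}{18924260} \approx 167.7$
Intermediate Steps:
$Z = \frac{1}{932} \approx 0.001073$
$n{\left(L,M \right)} = 2 M$
$\frac{Z}{-4061} + \frac{3354}{n{\left(29,10 \right)}} = \frac{1}{932 \left(-4061\right)} + \frac{3354}{2 \cdot 10} = \frac{1}{932} \left(- \frac{1}{4061}\right) + \frac{3354}{20} = - \frac{1}{3784852} + 3354 \cdot \frac{1}{20} = - \frac{1}{3784852} + \frac{1677}{10} = \frac{3173598397}{18924260}$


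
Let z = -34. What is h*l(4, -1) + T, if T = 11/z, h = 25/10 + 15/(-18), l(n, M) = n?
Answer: 647/102 ≈ 6.3431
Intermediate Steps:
h = 5/3 (h = 25*(⅒) + 15*(-1/18) = 5/2 - ⅚ = 5/3 ≈ 1.6667)
T = -11/34 (T = 11/(-34) = 11*(-1/34) = -11/34 ≈ -0.32353)
h*l(4, -1) + T = (5/3)*4 - 11/34 = 20/3 - 11/34 = 647/102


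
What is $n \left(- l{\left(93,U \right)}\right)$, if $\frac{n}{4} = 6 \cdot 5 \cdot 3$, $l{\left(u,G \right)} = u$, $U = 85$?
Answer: $-33480$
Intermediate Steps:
$n = 360$ ($n = 4 \cdot 6 \cdot 5 \cdot 3 = 4 \cdot 30 \cdot 3 = 4 \cdot 90 = 360$)
$n \left(- l{\left(93,U \right)}\right) = 360 \left(\left(-1\right) 93\right) = 360 \left(-93\right) = -33480$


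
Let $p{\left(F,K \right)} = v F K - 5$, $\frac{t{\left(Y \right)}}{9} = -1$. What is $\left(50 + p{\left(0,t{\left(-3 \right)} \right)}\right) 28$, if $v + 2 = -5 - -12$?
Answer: $1260$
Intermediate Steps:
$v = 5$ ($v = -2 - -7 = -2 + \left(-5 + 12\right) = -2 + 7 = 5$)
$t{\left(Y \right)} = -9$ ($t{\left(Y \right)} = 9 \left(-1\right) = -9$)
$p{\left(F,K \right)} = -5 + 5 F K$ ($p{\left(F,K \right)} = 5 F K - 5 = -5 + 5 F K$)
$\left(50 + p{\left(0,t{\left(-3 \right)} \right)}\right) 28 = \left(50 - \left(5 + 0 \left(-9\right)\right)\right) 28 = \left(50 + \left(-5 + 0\right)\right) 28 = \left(50 - 5\right) 28 = 45 \cdot 28 = 1260$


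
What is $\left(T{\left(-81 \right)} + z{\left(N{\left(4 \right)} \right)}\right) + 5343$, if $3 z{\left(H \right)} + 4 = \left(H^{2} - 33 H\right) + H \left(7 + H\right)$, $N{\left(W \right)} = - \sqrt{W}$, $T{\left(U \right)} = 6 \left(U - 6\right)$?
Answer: $\frac{14519}{3} \approx 4839.7$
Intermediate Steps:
$T{\left(U \right)} = -36 + 6 U$ ($T{\left(U \right)} = 6 \left(-6 + U\right) = -36 + 6 U$)
$z{\left(H \right)} = - \frac{4}{3} - 11 H + \frac{H^{2}}{3} + \frac{H \left(7 + H\right)}{3}$ ($z{\left(H \right)} = - \frac{4}{3} + \frac{\left(H^{2} - 33 H\right) + H \left(7 + H\right)}{3} = - \frac{4}{3} + \frac{H^{2} - 33 H + H \left(7 + H\right)}{3} = - \frac{4}{3} + \left(- 11 H + \frac{H^{2}}{3} + \frac{H \left(7 + H\right)}{3}\right) = - \frac{4}{3} - 11 H + \frac{H^{2}}{3} + \frac{H \left(7 + H\right)}{3}$)
$\left(T{\left(-81 \right)} + z{\left(N{\left(4 \right)} \right)}\right) + 5343 = \left(\left(-36 + 6 \left(-81\right)\right) - \left(\frac{4}{3} - \frac{8}{3} + \frac{26}{3} \left(-1\right) \sqrt{4}\right)\right) + 5343 = \left(\left(-36 - 486\right) - \left(\frac{4}{3} - \frac{8}{3} + \frac{26}{3} \left(-1\right) 2\right)\right) + 5343 = \left(-522 - \left(-16 - \frac{8}{3}\right)\right) + 5343 = \left(-522 + \left(- \frac{4}{3} + \frac{52}{3} + \frac{2}{3} \cdot 4\right)\right) + 5343 = \left(-522 + \left(- \frac{4}{3} + \frac{52}{3} + \frac{8}{3}\right)\right) + 5343 = \left(-522 + \frac{56}{3}\right) + 5343 = - \frac{1510}{3} + 5343 = \frac{14519}{3}$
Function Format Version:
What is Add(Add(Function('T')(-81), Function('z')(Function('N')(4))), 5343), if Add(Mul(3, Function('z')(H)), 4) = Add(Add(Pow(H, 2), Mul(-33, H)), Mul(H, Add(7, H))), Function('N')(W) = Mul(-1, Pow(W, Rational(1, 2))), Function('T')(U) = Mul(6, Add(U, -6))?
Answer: Rational(14519, 3) ≈ 4839.7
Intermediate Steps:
Function('T')(U) = Add(-36, Mul(6, U)) (Function('T')(U) = Mul(6, Add(-6, U)) = Add(-36, Mul(6, U)))
Function('z')(H) = Add(Rational(-4, 3), Mul(-11, H), Mul(Rational(1, 3), Pow(H, 2)), Mul(Rational(1, 3), H, Add(7, H))) (Function('z')(H) = Add(Rational(-4, 3), Mul(Rational(1, 3), Add(Add(Pow(H, 2), Mul(-33, H)), Mul(H, Add(7, H))))) = Add(Rational(-4, 3), Mul(Rational(1, 3), Add(Pow(H, 2), Mul(-33, H), Mul(H, Add(7, H))))) = Add(Rational(-4, 3), Add(Mul(-11, H), Mul(Rational(1, 3), Pow(H, 2)), Mul(Rational(1, 3), H, Add(7, H)))) = Add(Rational(-4, 3), Mul(-11, H), Mul(Rational(1, 3), Pow(H, 2)), Mul(Rational(1, 3), H, Add(7, H))))
Add(Add(Function('T')(-81), Function('z')(Function('N')(4))), 5343) = Add(Add(Add(-36, Mul(6, -81)), Add(Rational(-4, 3), Mul(Rational(-26, 3), Mul(-1, Pow(4, Rational(1, 2)))), Mul(Rational(2, 3), Pow(Mul(-1, Pow(4, Rational(1, 2))), 2)))), 5343) = Add(Add(Add(-36, -486), Add(Rational(-4, 3), Mul(Rational(-26, 3), Mul(-1, 2)), Mul(Rational(2, 3), Pow(Mul(-1, 2), 2)))), 5343) = Add(Add(-522, Add(Rational(-4, 3), Mul(Rational(-26, 3), -2), Mul(Rational(2, 3), Pow(-2, 2)))), 5343) = Add(Add(-522, Add(Rational(-4, 3), Rational(52, 3), Mul(Rational(2, 3), 4))), 5343) = Add(Add(-522, Add(Rational(-4, 3), Rational(52, 3), Rational(8, 3))), 5343) = Add(Add(-522, Rational(56, 3)), 5343) = Add(Rational(-1510, 3), 5343) = Rational(14519, 3)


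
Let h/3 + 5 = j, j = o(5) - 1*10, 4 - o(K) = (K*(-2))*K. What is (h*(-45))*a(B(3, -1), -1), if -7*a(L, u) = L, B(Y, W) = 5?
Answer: 26325/7 ≈ 3760.7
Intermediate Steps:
o(K) = 4 + 2*K² (o(K) = 4 - K*(-2)*K = 4 - (-2*K)*K = 4 - (-2)*K² = 4 + 2*K²)
a(L, u) = -L/7
j = 44 (j = (4 + 2*5²) - 1*10 = (4 + 2*25) - 10 = (4 + 50) - 10 = 54 - 10 = 44)
h = 117 (h = -15 + 3*44 = -15 + 132 = 117)
(h*(-45))*a(B(3, -1), -1) = (117*(-45))*(-⅐*5) = -5265*(-5/7) = 26325/7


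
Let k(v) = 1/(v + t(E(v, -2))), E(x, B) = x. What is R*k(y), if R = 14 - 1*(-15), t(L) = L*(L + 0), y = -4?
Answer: 29/12 ≈ 2.4167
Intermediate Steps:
t(L) = L² (t(L) = L*L = L²)
R = 29 (R = 14 + 15 = 29)
k(v) = 1/(v + v²)
R*k(y) = 29*(1/((-4)*(1 - 4))) = 29*(-¼/(-3)) = 29*(-¼*(-⅓)) = 29*(1/12) = 29/12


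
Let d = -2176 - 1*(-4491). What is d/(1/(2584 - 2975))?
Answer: -905165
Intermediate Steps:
d = 2315 (d = -2176 + 4491 = 2315)
d/(1/(2584 - 2975)) = 2315/(1/(2584 - 2975)) = 2315/(1/(-391)) = 2315/(-1/391) = 2315*(-391) = -905165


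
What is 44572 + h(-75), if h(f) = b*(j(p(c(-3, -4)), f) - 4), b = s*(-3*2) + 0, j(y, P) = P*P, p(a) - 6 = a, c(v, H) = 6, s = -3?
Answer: 145750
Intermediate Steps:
p(a) = 6 + a
j(y, P) = P²
b = 18 (b = -(-9)*2 + 0 = -3*(-6) + 0 = 18 + 0 = 18)
h(f) = -72 + 18*f² (h(f) = 18*(f² - 4) = 18*(-4 + f²) = -72 + 18*f²)
44572 + h(-75) = 44572 + (-72 + 18*(-75)²) = 44572 + (-72 + 18*5625) = 44572 + (-72 + 101250) = 44572 + 101178 = 145750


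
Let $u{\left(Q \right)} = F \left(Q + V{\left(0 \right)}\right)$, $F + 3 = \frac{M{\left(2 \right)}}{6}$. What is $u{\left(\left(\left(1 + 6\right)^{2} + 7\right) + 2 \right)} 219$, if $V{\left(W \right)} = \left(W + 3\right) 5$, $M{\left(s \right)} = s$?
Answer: $-42632$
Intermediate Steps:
$V{\left(W \right)} = 15 + 5 W$ ($V{\left(W \right)} = \left(3 + W\right) 5 = 15 + 5 W$)
$F = - \frac{8}{3}$ ($F = -3 + \frac{2}{6} = -3 + 2 \cdot \frac{1}{6} = -3 + \frac{1}{3} = - \frac{8}{3} \approx -2.6667$)
$u{\left(Q \right)} = -40 - \frac{8 Q}{3}$ ($u{\left(Q \right)} = - \frac{8 \left(Q + \left(15 + 5 \cdot 0\right)\right)}{3} = - \frac{8 \left(Q + \left(15 + 0\right)\right)}{3} = - \frac{8 \left(Q + 15\right)}{3} = - \frac{8 \left(15 + Q\right)}{3} = -40 - \frac{8 Q}{3}$)
$u{\left(\left(\left(1 + 6\right)^{2} + 7\right) + 2 \right)} 219 = \left(-40 - \frac{8 \left(\left(\left(1 + 6\right)^{2} + 7\right) + 2\right)}{3}\right) 219 = \left(-40 - \frac{8 \left(\left(7^{2} + 7\right) + 2\right)}{3}\right) 219 = \left(-40 - \frac{8 \left(\left(49 + 7\right) + 2\right)}{3}\right) 219 = \left(-40 - \frac{8 \left(56 + 2\right)}{3}\right) 219 = \left(-40 - \frac{464}{3}\right) 219 = \left(- \frac{584}{3}\right) 219 = -42632$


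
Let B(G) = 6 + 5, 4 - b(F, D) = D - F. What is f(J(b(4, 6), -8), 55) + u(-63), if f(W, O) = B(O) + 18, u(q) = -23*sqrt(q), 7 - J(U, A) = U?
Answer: 29 - 69*I*sqrt(7) ≈ 29.0 - 182.56*I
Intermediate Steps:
b(F, D) = 4 + F - D (b(F, D) = 4 - (D - F) = 4 + (F - D) = 4 + F - D)
J(U, A) = 7 - U
B(G) = 11
f(W, O) = 29 (f(W, O) = 11 + 18 = 29)
f(J(b(4, 6), -8), 55) + u(-63) = 29 - 69*I*sqrt(7)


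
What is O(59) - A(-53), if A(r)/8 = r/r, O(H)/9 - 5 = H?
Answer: 568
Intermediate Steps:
O(H) = 45 + 9*H
A(r) = 8 (A(r) = 8*(r/r) = 8*1 = 8)
O(59) - A(-53) = (45 + 9*59) - 1*8 = (45 + 531) - 8 = 576 - 8 = 568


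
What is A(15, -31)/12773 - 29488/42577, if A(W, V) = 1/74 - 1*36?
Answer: -27985499127/40243865554 ≈ -0.69540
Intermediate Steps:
A(W, V) = -2663/74 (A(W, V) = 1/74 - 36 = -2663/74)
A(15, -31)/12773 - 29488/42577 = -2663/74/12773 - 29488/42577 = -2663/74*1/12773 - 29488*1/42577 = -2663/945202 - 29488/42577 = -27985499127/40243865554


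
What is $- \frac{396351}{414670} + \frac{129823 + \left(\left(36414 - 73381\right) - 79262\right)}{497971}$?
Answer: $- \frac{191734279841}{206493634570} \approx -0.92852$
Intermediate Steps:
$- \frac{396351}{414670} + \frac{129823 + \left(\left(36414 - 73381\right) - 79262\right)}{497971} = \left(-396351\right) \frac{1}{414670} + \left(129823 - 116229\right) \frac{1}{497971} = - \frac{396351}{414670} + \left(129823 - 116229\right) \frac{1}{497971} = - \frac{396351}{414670} + 13594 \cdot \frac{1}{497971} = - \frac{396351}{414670} + \frac{13594}{497971} = - \frac{191734279841}{206493634570}$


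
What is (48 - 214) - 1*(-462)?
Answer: 296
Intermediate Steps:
(48 - 214) - 1*(-462) = -166 + 462 = 296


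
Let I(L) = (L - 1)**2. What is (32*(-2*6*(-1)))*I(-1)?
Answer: 1536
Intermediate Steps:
I(L) = (-1 + L)**2
(32*(-2*6*(-1)))*I(-1) = (32*(-2*6*(-1)))*(-1 - 1)**2 = (32*(-12*(-1)))*(-2)**2 = (32*12)*4 = 384*4 = 1536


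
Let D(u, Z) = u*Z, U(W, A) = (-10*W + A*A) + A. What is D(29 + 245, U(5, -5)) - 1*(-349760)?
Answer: 341540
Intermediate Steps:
U(W, A) = A + A**2 - 10*W (U(W, A) = (-10*W + A**2) + A = (A**2 - 10*W) + A = A + A**2 - 10*W)
D(u, Z) = Z*u
D(29 + 245, U(5, -5)) - 1*(-349760) = (-5 + (-5)**2 - 10*5)*(29 + 245) - 1*(-349760) = (-5 + 25 - 50)*274 + 349760 = -30*274 + 349760 = -8220 + 349760 = 341540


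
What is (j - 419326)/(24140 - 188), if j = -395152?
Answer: -407239/11976 ≈ -34.005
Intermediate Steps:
(j - 419326)/(24140 - 188) = (-395152 - 419326)/(24140 - 188) = -814478/23952 = -814478*1/23952 = -407239/11976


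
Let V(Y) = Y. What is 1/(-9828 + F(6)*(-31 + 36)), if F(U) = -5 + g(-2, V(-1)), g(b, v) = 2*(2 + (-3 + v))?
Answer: -1/9873 ≈ -0.00010129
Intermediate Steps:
g(b, v) = -2 + 2*v (g(b, v) = 2*(-1 + v) = -2 + 2*v)
F(U) = -9 (F(U) = -5 + (-2 + 2*(-1)) = -5 + (-2 - 2) = -5 - 4 = -9)
1/(-9828 + F(6)*(-31 + 36)) = 1/(-9828 - 9*(-31 + 36)) = 1/(-9828 - 9*5) = 1/(-9828 - 45) = 1/(-9873) = -1/9873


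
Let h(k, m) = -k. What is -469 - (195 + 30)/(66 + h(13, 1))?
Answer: -25082/53 ≈ -473.25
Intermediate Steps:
-469 - (195 + 30)/(66 + h(13, 1)) = -469 - (195 + 30)/(66 - 1*13) = -469 - 225/(66 - 13) = -469 - 225/53 = -25082/53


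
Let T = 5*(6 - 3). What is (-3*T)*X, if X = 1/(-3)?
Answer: 15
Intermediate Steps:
X = -1/3 (X = 1*(-1/3) = -1/3 ≈ -0.33333)
T = 15 (T = 5*3 = 15)
(-3*T)*X = -3*15*(-1/3) = -45*(-1/3) = 15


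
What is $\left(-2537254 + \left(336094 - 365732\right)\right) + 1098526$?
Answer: $-1468366$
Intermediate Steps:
$\left(-2537254 + \left(336094 - 365732\right)\right) + 1098526 = \left(-2537254 - 29638\right) + 1098526 = -2566892 + 1098526 = -1468366$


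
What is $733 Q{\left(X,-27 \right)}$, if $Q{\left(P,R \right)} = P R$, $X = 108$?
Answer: $-2137428$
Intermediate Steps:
$733 Q{\left(X,-27 \right)} = 733 \cdot 108 \left(-27\right) = 733 \left(-2916\right) = -2137428$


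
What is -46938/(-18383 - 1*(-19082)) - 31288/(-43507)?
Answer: -673420418/10137131 ≈ -66.431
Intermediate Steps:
-46938/(-18383 - 1*(-19082)) - 31288/(-43507) = -46938/(-18383 + 19082) - 31288*(-1/43507) = -46938/699 + 31288/43507 = -46938*1/699 + 31288/43507 = -15646/233 + 31288/43507 = -673420418/10137131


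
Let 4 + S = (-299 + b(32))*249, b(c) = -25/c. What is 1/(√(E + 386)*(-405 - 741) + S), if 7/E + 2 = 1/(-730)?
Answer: -37226825440/2528450889548167 + 782336*√204114849/2528450889548167 ≈ -1.0303e-5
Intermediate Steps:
E = -5110/1461 (E = 7/(-2 + 1/(-730)) = 7/(-2 - 1/730) = 7/(-1461/730) = 7*(-730/1461) = -5110/1461 ≈ -3.4976)
S = -2388785/32 (S = -4 + (-299 - 25/32)*249 = -4 - 9593/32*249 = -4 - 2388657/32 = -2388785/32 ≈ -74650.)
1/(√(E + 386)*(-405 - 741) + S) = 1/(√(-5110/1461 + 386)*(-405 - 741) - 2388785/32) = 1/(√(558836/1461)*(-1146) - 2388785/32) = 1/((2*√204114849/1461)*(-1146) - 2388785/32) = 1/(-764*√204114849/487 - 2388785/32) = 1/(-2388785/32 - 764*√204114849/487)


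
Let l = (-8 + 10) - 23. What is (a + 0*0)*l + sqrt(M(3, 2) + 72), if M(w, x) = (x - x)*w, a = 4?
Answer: -84 + 6*sqrt(2) ≈ -75.515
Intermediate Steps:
l = -21 (l = 2 - 23 = -21)
M(w, x) = 0 (M(w, x) = 0*w = 0)
(a + 0*0)*l + sqrt(M(3, 2) + 72) = (4 + 0*0)*(-21) + sqrt(0 + 72) = (4 + 0)*(-21) + sqrt(72) = 4*(-21) + 6*sqrt(2) = -84 + 6*sqrt(2)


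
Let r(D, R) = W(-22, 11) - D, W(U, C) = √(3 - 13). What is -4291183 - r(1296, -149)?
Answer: -4289887 - I*√10 ≈ -4.2899e+6 - 3.1623*I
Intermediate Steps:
W(U, C) = I*√10 (W(U, C) = √(-10) = I*√10)
r(D, R) = -D + I*√10 (r(D, R) = I*√10 - D = -D + I*√10)
-4291183 - r(1296, -149) = -4291183 - (-1*1296 + I*√10) = -4291183 - (-1296 + I*√10) = -4291183 + (1296 - I*√10) = -4289887 - I*√10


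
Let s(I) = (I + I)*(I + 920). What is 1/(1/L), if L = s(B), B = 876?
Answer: 3146592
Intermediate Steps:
s(I) = 2*I*(920 + I) (s(I) = (2*I)*(920 + I) = 2*I*(920 + I))
L = 3146592 (L = 2*876*(920 + 876) = 2*876*1796 = 3146592)
1/(1/L) = 1/(1/3146592) = 3146592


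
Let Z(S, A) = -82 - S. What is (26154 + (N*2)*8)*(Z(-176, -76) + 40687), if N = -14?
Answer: 1057451330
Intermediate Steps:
(26154 + (N*2)*8)*(Z(-176, -76) + 40687) = (26154 - 14*2*8)*((-82 - 1*(-176)) + 40687) = (26154 - 28*8)*((-82 + 176) + 40687) = (26154 - 224)*(94 + 40687) = 25930*40781 = 1057451330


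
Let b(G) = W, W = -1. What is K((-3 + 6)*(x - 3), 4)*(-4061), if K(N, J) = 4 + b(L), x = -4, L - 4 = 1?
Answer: -12183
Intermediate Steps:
L = 5 (L = 4 + 1 = 5)
b(G) = -1
K(N, J) = 3 (K(N, J) = 4 - 1 = 3)
K((-3 + 6)*(x - 3), 4)*(-4061) = 3*(-4061) = -12183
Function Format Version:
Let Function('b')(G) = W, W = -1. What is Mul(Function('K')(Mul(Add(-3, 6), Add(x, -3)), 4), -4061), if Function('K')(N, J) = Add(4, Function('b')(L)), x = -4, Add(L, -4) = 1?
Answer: -12183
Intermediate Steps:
L = 5 (L = Add(4, 1) = 5)
Function('b')(G) = -1
Function('K')(N, J) = 3 (Function('K')(N, J) = Add(4, -1) = 3)
Mul(Function('K')(Mul(Add(-3, 6), Add(x, -3)), 4), -4061) = Mul(3, -4061) = -12183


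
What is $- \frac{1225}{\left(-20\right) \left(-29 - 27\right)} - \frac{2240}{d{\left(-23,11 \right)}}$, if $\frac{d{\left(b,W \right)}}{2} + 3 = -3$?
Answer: $\frac{17815}{96} \approx 185.57$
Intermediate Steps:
$d{\left(b,W \right)} = -12$ ($d{\left(b,W \right)} = -6 + 2 \left(-3\right) = -6 - 6 = -12$)
$- \frac{1225}{\left(-20\right) \left(-29 - 27\right)} - \frac{2240}{d{\left(-23,11 \right)}} = - \frac{1225}{\left(-20\right) \left(-29 - 27\right)} - \frac{2240}{-12} = - \frac{1225}{\left(-20\right) \left(-56\right)} - - \frac{560}{3} = - \frac{1225}{1120} + \frac{560}{3} = \left(-1225\right) \frac{1}{1120} + \frac{560}{3} = - \frac{35}{32} + \frac{560}{3} = \frac{17815}{96}$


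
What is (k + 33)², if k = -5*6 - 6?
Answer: 9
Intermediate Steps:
k = -36 (k = -30 - 6 = -36)
(k + 33)² = (-36 + 33)² = (-3)² = 9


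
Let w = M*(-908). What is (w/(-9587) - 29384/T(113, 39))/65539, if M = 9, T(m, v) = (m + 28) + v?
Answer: -70058362/28274507685 ≈ -0.0024778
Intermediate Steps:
T(m, v) = 28 + m + v (T(m, v) = (28 + m) + v = 28 + m + v)
w = -8172 (w = 9*(-908) = -8172)
(w/(-9587) - 29384/T(113, 39))/65539 = (-8172/(-9587) - 29384/(28 + 113 + 39))/65539 = (-8172*(-1/9587) - 29384/180)*(1/65539) = (8172/9587 - 29384*1/180)*(1/65539) = (8172/9587 - 7346/45)*(1/65539) = -70058362/431415*1/65539 = -70058362/28274507685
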